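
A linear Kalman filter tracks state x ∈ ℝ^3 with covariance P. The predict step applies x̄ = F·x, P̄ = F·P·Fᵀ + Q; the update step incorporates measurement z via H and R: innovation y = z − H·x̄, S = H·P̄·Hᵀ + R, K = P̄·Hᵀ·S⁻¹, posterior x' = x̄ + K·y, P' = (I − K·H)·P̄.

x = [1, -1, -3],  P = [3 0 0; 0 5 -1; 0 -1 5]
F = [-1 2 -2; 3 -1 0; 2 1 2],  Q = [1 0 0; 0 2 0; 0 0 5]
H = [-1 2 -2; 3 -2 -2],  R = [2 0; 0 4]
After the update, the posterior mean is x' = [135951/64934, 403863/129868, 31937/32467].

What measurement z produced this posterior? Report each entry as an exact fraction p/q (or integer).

z = [2, -2]

x̄ = F·x = [3, 4, -5]
P̄ = F·P·Fᵀ + Q = [52 -21 -18; -21 34 15; -18 15 38]
S = H·P̄·Hᵀ + R = [234 -236; -236 1348]
K = P̄·Hᵀ·S⁻¹ = [-2870/32467 10267/64934; 5192/32467 -11875/129868; -9438/32467 -5506/32467]
x' − x̄ = [-58851/64934, -115609/129868, 194272/32467] = K·y
y = (KᵀK)⁻¹·Kᵀ·(x' − x̄) = [-13, -13]
z = y + H·x̄ = [-13, -13] + [15, 11] = [2, -2]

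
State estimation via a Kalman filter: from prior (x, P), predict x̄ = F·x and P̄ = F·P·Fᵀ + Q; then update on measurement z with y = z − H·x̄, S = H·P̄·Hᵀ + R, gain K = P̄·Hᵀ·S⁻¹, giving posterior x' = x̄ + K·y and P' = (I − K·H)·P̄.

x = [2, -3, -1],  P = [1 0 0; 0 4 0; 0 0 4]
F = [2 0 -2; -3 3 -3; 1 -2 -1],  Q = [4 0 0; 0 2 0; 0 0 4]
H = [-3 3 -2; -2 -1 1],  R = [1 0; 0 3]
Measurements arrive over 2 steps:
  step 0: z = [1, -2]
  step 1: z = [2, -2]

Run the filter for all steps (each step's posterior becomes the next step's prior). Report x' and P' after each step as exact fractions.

step 0: x̄ = F·x = [6, -12, 9]
step 0: P̄ = F·P·Fᵀ + Q = [24 18 10; 18 83 -15; 10 -15 25]
step 0: y = z − H·x̄ = [73, -11]
step 0: S = H·P̄·Hᵀ + R = [1040 -274; -274 269]
step 0: K = P̄·Hᵀ·S⁻¹ = [-4261/34114 -5721/17057; 23809/204684 -38855/102342; -28145/204684 -6725/102342]
step 0: x' = x̄ + K·y = [19493/34114, 45553/68228, -21493/68228]
step 0: P' = (I − K·H)·P̄ = [8033/17057 39549/34114 37355/34114; 39549/34114 1218607/204684 1460065/204684; 37355/34114 1460065/204684 1867975/204684]
step 1: x̄ = F·x = [60479/34114, 21045/17057, -30627/68228]
step 1: P̄ = F·P·Fᵀ + Q = [1720795/51171 274404/17057 1320551/34114; 274404/17057 211504/17057 376578/17057; 1320551/34114 376578/17057 4033453/68228]
step 1: y = z − H·x̄ = [46384/17057, 220267/68228]
step 1: S = H·P̄·Hᵀ + R = [9581529/17057 2510305/17057; 2510305/17057 15225475/204684]
step 1: K = P̄·Hᵀ·S⁻¹ = [-127082644/823870035 -404869858/1373116725; -10868392/274623345 -102590344/457705575; -268696268/823870035 140627629/1373116725]
step 1: x' = x̄ + K·y = [1653836024/4119350175, 552775607/1373116725, -4140537812/4119350175]
step 1: P' = (I − K·H)·P̄ = [1683056288/4119350175 1286107784/1373116725 3580607206/4119350175; 1286107784/1373116725 2367262112/457705575 8750688808/1373116725; 3580607206/4119350175 8750688808/1373116725 34678929497/4119350175]

step 0: x' = [19493/34114, 45553/68228, -21493/68228], P' = [8033/17057 39549/34114 37355/34114; 39549/34114 1218607/204684 1460065/204684; 37355/34114 1460065/204684 1867975/204684]
step 1: x' = [1653836024/4119350175, 552775607/1373116725, -4140537812/4119350175], P' = [1683056288/4119350175 1286107784/1373116725 3580607206/4119350175; 1286107784/1373116725 2367262112/457705575 8750688808/1373116725; 3580607206/4119350175 8750688808/1373116725 34678929497/4119350175]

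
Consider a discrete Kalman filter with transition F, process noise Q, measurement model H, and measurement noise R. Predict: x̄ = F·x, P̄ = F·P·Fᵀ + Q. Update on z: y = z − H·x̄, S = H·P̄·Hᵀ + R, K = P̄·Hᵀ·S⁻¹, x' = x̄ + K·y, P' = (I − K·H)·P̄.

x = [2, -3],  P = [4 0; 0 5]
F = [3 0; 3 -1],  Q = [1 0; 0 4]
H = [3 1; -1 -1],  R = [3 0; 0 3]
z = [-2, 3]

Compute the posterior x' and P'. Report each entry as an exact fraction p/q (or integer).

x̄ = F·x = [6, 9]
P̄ = F·P·Fᵀ + Q = [37 36; 36 45]
y = z − H·x̄ = [-29, 18]
S = H·P̄·Hᵀ + R = [597 -300; -300 157]
K = P̄·Hᵀ·S⁻¹ = [393/1243 173/1243; -93/1243 -819/1243]
x' = x̄ + K·y = [-75/113, -78/113]
P' = (I − K·H)·P̄ = [849/1243 -1368/1243; -1368/1243 3825/1243]

x' = [-75/113, -78/113]
P' = [849/1243 -1368/1243; -1368/1243 3825/1243]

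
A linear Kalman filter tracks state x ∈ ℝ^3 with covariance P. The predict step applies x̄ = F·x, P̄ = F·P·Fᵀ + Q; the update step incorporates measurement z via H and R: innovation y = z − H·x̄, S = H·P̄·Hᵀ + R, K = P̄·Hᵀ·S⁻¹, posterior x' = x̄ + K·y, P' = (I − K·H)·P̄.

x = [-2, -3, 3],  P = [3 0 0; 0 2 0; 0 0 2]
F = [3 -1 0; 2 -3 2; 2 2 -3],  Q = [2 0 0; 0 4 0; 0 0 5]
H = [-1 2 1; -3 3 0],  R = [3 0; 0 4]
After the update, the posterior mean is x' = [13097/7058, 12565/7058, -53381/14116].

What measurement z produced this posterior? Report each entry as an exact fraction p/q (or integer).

z = [-2, -1]

x̄ = F·x = [-3, 11, -19]
P̄ = F·P·Fᵀ + Q = [31 24 14; 24 42 -12; 14 -12 43]
S = H·P̄·Hᵀ + R = [73 51; 51 229]
K = P̄·Hᵀ·S⁻¹ = [4085/7058 -1557/7058; 4119/7058 747/7058; 5123/14116 -5949/14116]
x' − x̄ = [34271/7058, -65073/7058, 214823/14116] = K·y
y = (KᵀK)⁻¹·Kᵀ·(x' − x̄) = [-8, -43]
z = y + H·x̄ = [-8, -43] + [6, 42] = [-2, -1]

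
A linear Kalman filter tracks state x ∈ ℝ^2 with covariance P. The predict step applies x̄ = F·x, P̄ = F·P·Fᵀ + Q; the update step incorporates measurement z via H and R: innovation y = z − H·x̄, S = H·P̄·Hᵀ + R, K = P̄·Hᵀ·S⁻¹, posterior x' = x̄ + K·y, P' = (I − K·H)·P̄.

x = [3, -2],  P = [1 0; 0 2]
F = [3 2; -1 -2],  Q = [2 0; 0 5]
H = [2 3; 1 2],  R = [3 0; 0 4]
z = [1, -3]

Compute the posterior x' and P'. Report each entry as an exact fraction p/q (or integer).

x' = [337/53, -210/53]
P' = [3594/265 -2241/265; -2241/265 2923/530]

x̄ = F·x = [5, 1]
P̄ = F·P·Fᵀ + Q = [19 -11; -11 14]
y = z − H·x̄ = [-12, -10]
S = H·P̄·Hᵀ + R = [73 45; 45 35]
K = P̄·Hᵀ·S⁻¹ = [31/53 -222/265; -13/106 341/530]
x' = x̄ + K·y = [337/53, -210/53]
P' = (I − K·H)·P̄ = [3594/265 -2241/265; -2241/265 2923/530]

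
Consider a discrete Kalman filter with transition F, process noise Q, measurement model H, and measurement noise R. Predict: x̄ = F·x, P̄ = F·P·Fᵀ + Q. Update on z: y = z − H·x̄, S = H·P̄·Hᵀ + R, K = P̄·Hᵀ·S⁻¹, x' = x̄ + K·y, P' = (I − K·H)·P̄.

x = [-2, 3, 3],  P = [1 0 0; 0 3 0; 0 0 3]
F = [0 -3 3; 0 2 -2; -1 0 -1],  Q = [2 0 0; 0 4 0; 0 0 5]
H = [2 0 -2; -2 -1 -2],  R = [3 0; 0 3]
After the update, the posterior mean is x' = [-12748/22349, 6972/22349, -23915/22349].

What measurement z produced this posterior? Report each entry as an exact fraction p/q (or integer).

z = [1, 3]

x̄ = F·x = [0, 0, -1]
P̄ = F·P·Fᵀ + Q = [56 -36 -9; -36 28 6; -9 6 9]
S = H·P̄·Hᵀ + R = [335 -104; -104 99]
K = P̄·Hᵀ·S⁻¹ = [6838/22349 -5910/22349; -4988/22349 1984/22349; -4188/22349 -5754/22349]
x' − x̄ = [-12748/22349, 6972/22349, -1566/22349] = K·y
y = (KᵀK)⁻¹·Kᵀ·(x' − x̄) = [-1, 1]
z = y + H·x̄ = [-1, 1] + [2, 2] = [1, 3]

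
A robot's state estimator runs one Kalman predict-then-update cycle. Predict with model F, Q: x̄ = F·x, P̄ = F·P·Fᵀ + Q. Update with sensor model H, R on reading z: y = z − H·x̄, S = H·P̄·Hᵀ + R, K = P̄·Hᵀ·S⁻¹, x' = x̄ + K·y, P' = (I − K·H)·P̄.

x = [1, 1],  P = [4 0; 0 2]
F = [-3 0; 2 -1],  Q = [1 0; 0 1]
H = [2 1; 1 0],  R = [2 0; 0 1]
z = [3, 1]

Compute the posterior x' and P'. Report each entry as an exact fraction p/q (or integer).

x̄ = F·x = [-3, 1]
P̄ = F·P·Fᵀ + Q = [37 -24; -24 19]
y = z − H·x̄ = [8, 4]
S = H·P̄·Hᵀ + R = [73 50; 50 38]
K = P̄·Hᵀ·S⁻¹ = [25/137 201/274; 49/137 -151/137]
x' = x̄ + K·y = [191/137, -75/137]
P' = (I − K·H)·P̄ = [201/274 -151/137; -151/137 400/137]

x' = [191/137, -75/137]
P' = [201/274 -151/137; -151/137 400/137]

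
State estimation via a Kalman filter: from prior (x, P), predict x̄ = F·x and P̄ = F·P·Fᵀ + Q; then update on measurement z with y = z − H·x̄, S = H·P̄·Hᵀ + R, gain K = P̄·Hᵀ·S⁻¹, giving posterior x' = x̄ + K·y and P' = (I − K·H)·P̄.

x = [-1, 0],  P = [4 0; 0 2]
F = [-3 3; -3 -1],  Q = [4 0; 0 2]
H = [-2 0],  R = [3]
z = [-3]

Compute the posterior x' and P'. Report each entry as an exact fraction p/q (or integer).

x̄ = F·x = [3, 3]
P̄ = F·P·Fᵀ + Q = [58 30; 30 40]
y = z − H·x̄ = [3]
S = H·P̄·Hᵀ + R = [235]
K = P̄·Hᵀ·S⁻¹ = [-116/235; -12/47]
x' = x̄ + K·y = [357/235, 105/47]
P' = (I − K·H)·P̄ = [174/235 18/47; 18/47 1160/47]

x' = [357/235, 105/47]
P' = [174/235 18/47; 18/47 1160/47]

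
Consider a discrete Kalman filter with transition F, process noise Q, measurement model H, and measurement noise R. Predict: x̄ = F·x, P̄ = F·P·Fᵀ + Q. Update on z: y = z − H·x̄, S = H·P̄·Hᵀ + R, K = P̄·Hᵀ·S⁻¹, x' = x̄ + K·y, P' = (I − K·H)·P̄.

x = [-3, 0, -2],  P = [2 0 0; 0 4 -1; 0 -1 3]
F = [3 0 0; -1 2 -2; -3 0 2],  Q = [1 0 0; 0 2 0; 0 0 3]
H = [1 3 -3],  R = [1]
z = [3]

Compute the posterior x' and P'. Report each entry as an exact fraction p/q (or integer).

x' = [-8031/929, 7367/929, 3763/929]
P' = [14626/929 -13494/929 -8637/929; -13494/929 16424/929 11878/929; -8637/929 11878/929 9048/929]

x̄ = F·x = [-9, 7, 5]
P̄ = F·P·Fᵀ + Q = [19 -6 -18; -6 40 -10; -18 -10 33]
y = z − H·x̄ = [6]
S = H·P̄·Hᵀ + R = [929]
K = P̄·Hᵀ·S⁻¹ = [55/929; 144/929; -147/929]
x' = x̄ + K·y = [-8031/929, 7367/929, 3763/929]
P' = (I − K·H)·P̄ = [14626/929 -13494/929 -8637/929; -13494/929 16424/929 11878/929; -8637/929 11878/929 9048/929]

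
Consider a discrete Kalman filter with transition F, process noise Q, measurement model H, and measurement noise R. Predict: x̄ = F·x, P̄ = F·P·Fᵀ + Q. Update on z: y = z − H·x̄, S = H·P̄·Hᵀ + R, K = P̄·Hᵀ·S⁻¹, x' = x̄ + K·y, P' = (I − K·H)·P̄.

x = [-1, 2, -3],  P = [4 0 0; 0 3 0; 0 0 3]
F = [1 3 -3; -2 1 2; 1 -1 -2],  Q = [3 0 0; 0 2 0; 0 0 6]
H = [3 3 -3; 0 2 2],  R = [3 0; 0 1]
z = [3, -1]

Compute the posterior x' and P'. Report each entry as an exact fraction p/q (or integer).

x' = [46478/3823, -22190/3823, 20373/3823]
P' = [759417/15292 -379735/15292 378099/15292; -379735/15292 192089/15292 -189397/15292; 378099/15292 -189397/15292 190449/15292]

x̄ = F·x = [14, -2, 3]
P̄ = F·P·Fᵀ + Q = [61 -17 13; -17 33 -23; 13 -23 25]
y = z − H·x̄ = [-24, -3]
S = H·P̄·Hᵀ + R = [948 24; 24 49]
K = P̄·Hᵀ·S⁻¹ = [1583/15292 -818/3823; 1751/15292 1346/3823; -1747/15292 526/3823]
x' = x̄ + K·y = [46478/3823, -22190/3823, 20373/3823]
P' = (I − K·H)·P̄ = [759417/15292 -379735/15292 378099/15292; -379735/15292 192089/15292 -189397/15292; 378099/15292 -189397/15292 190449/15292]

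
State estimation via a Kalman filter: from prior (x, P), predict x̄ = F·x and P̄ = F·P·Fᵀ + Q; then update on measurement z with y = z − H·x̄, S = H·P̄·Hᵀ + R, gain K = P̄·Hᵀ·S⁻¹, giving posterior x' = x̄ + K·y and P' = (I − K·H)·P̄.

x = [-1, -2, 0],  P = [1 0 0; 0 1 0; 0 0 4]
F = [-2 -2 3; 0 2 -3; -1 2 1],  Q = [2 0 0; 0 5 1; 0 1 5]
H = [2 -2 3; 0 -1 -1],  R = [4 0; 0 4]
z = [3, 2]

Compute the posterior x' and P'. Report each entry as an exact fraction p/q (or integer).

x̄ = F·x = [6, -4, -3]
P̄ = F·P·Fᵀ + Q = [46 -40 10; -40 45 -7; 10 -7 14]
y = z − H·x̄ = [-8, -5]
S = H·P̄·Hᵀ + R = [1018 115; 115 49]
K = P̄·Hᵀ·S⁻¹ = [6448/36657 7310/36657; -1663/12219 -5573/12219; 4529/36657 -15866/36657]
x' = x̄ + K·y = [43936/12219, -2569/4073, -22291/12219]
P' = (I − K·H)·P̄ = [164426/36657 14356/12219 -72308/36657; 14356/12219 6816/4073 1844/12219; -72308/36657 1844/12219 57932/36657]

x' = [43936/12219, -2569/4073, -22291/12219]
P' = [164426/36657 14356/12219 -72308/36657; 14356/12219 6816/4073 1844/12219; -72308/36657 1844/12219 57932/36657]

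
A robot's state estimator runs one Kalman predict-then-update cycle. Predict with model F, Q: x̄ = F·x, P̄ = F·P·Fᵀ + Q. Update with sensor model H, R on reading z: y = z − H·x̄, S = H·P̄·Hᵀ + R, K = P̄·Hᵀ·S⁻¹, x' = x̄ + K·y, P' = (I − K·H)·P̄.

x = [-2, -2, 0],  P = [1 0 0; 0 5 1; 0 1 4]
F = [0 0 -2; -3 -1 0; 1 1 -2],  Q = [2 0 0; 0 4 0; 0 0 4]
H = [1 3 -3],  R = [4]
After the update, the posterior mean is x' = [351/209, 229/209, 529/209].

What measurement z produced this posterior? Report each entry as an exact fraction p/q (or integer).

x̄ = F·x = [0, 8, -4]
P̄ = F·P·Fᵀ + Q = [18 2 14; 2 18 -6; 14 -6 22]
S = H·P̄·Hᵀ + R = [418]
K = P̄·Hᵀ·S⁻¹ = [-9/209; 37/209; -35/209]
x' − x̄ = [351/209, -1443/209, 1365/209] = K·y
y = (KᵀK)⁻¹·Kᵀ·(x' − x̄) = [-39]
z = y + H·x̄ = [-39] + [36] = [-3]

z = [-3]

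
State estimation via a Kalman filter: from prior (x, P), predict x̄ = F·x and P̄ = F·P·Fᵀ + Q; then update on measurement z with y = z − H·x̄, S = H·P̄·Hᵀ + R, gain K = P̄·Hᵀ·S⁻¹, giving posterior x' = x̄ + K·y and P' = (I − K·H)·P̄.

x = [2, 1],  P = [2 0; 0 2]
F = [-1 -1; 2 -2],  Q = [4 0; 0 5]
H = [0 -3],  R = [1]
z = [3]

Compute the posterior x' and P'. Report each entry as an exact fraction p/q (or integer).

x' = [-3, -187/190]
P' = [8 0; 0 21/190]

x̄ = F·x = [-3, 2]
P̄ = F·P·Fᵀ + Q = [8 0; 0 21]
y = z − H·x̄ = [9]
S = H·P̄·Hᵀ + R = [190]
K = P̄·Hᵀ·S⁻¹ = [0; -63/190]
x' = x̄ + K·y = [-3, -187/190]
P' = (I − K·H)·P̄ = [8 0; 0 21/190]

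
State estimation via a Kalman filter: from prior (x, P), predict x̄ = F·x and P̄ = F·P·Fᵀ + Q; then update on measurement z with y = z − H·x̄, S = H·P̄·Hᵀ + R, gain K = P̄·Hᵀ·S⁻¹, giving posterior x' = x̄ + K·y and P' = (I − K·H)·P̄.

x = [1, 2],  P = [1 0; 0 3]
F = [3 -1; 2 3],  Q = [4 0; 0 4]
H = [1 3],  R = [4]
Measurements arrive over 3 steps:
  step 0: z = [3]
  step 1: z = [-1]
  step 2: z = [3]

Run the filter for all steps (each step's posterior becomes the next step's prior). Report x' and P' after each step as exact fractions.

step 0: x̄ = F·x = [1, 8]
step 0: P̄ = F·P·Fᵀ + Q = [16 -3; -3 35]
step 0: y = z − H·x̄ = [-22]
step 0: S = H·P̄·Hᵀ + R = [317]
step 0: K = P̄·Hᵀ·S⁻¹ = [7/317; 102/317]
step 0: x' = x̄ + K·y = [163/317, 292/317]
step 0: P' = (I − K·H)·P̄ = [5023/317 -1665/317; -1665/317 691/317]
step 1: x̄ = F·x = [197/317, 1202/317]
step 1: P̄ = F·P·Fᵀ + Q = [57156/317 16410/317; 16410/317 7599/317]
step 1: y = z − H·x̄ = [-4120/317]
step 1: S = H·P̄·Hᵀ + R = [225275/317]
step 1: K = P̄·Hᵀ·S⁻¹ = [106386/225275; 39207/225275]
step 1: x' = x̄ + K·y = [-248537/45055, 68926/45055]
step 1: P' = (I − K·H)·P̄ = [4914312/225275 -1496256/225275; -1496256/225275 551028/225275]
step 2: x̄ = F·x = [-814537/45055, -290296/45055]
step 2: P̄ = F·P·Fᵀ + Q = [54658472/225275 17358996/225275; 17358996/225275 7562528/225275]
step 2: y = z − H·x̄ = [364118/9011]
step 2: S = H·P̄·Hᵀ + R = [9111052/9011]
step 2: K = P̄·Hᵀ·S⁻¹ = [5336773/11388815; 2002329/11388815]
step 2: x' = x̄ + K·y = [9753953/11388815, 7530634/11388815]
step 2: P' = (I − K·H)·P̄ = [234701164/11388815 -71118024/11388815; -71118024/11388815 5275156/2277763]

step 0: x' = [163/317, 292/317], P' = [5023/317 -1665/317; -1665/317 691/317]
step 1: x' = [-248537/45055, 68926/45055], P' = [4914312/225275 -1496256/225275; -1496256/225275 551028/225275]
step 2: x' = [9753953/11388815, 7530634/11388815], P' = [234701164/11388815 -71118024/11388815; -71118024/11388815 5275156/2277763]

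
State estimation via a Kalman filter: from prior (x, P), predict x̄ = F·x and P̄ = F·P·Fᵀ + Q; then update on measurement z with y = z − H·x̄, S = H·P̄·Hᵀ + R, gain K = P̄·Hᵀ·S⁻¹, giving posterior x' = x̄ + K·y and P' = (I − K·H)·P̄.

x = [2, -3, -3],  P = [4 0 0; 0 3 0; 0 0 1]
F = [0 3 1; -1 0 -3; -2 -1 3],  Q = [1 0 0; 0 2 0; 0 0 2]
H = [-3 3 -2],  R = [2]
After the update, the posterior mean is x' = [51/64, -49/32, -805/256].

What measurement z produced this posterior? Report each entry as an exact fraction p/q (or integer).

x̄ = F·x = [-12, 7, -10]
P̄ = F·P·Fᵀ + Q = [29 -3 -6; -3 15 -1; -6 -1 30]
S = H·P̄·Hᵀ + R = [512]
K = P̄·Hᵀ·S⁻¹ = [-21/128; 7/64; -45/512]
x' − x̄ = [819/64, -273/32, 1755/256] = K·y
y = (KᵀK)⁻¹·Kᵀ·(x' − x̄) = [-78]
z = y + H·x̄ = [-78] + [77] = [-1]

z = [-1]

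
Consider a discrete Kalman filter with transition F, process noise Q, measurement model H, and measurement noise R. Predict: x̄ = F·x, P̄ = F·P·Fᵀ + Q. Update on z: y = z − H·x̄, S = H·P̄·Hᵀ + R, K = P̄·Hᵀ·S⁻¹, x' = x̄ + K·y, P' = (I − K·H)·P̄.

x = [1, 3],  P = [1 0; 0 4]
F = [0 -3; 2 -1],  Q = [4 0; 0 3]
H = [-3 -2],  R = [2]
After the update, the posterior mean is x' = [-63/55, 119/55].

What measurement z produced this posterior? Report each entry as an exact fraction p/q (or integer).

z = [-1]

x̄ = F·x = [-9, -1]
P̄ = F·P·Fᵀ + Q = [40 12; 12 11]
S = H·P̄·Hᵀ + R = [550]
K = P̄·Hᵀ·S⁻¹ = [-72/275; -29/275]
x' − x̄ = [432/55, 174/55] = K·y
y = (KᵀK)⁻¹·Kᵀ·(x' − x̄) = [-30]
z = y + H·x̄ = [-30] + [29] = [-1]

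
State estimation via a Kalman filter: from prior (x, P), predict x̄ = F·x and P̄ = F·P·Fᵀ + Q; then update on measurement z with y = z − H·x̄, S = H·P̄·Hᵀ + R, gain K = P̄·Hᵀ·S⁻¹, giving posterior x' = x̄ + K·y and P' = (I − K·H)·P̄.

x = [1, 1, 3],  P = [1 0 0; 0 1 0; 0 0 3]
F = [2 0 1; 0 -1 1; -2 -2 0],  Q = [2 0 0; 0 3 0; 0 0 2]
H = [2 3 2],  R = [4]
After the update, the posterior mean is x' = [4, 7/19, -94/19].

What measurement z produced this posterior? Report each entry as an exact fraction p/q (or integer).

z = [-1]

x̄ = F·x = [5, 2, -4]
P̄ = F·P·Fᵀ + Q = [9 3 -4; 3 7 2; -4 2 10]
S = H·P̄·Hᵀ + R = [171]
K = P̄·Hᵀ·S⁻¹ = [1/9; 31/171; 2/19]
x' − x̄ = [-1, -31/19, -18/19] = K·y
y = (KᵀK)⁻¹·Kᵀ·(x' − x̄) = [-9]
z = y + H·x̄ = [-9] + [8] = [-1]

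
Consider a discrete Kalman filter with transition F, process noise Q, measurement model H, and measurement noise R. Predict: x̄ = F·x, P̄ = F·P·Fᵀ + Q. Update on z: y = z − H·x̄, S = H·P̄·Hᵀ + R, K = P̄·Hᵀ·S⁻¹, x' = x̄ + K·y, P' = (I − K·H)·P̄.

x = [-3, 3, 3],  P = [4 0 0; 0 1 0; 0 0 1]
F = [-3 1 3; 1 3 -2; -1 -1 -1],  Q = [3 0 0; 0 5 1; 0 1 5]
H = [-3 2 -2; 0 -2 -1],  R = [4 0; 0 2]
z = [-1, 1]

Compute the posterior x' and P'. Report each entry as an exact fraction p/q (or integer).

x̄ = F·x = [21, 0, -3]
P̄ = F·P·Fᵀ + Q = [49 -15 8; -15 22 -4; 8 -4 11]
y = z − H·x̄ = [56, -2]
S = H·P̄·Hᵀ + R = [885 -140; -140 85]
K = P̄·Hᵀ·S⁻¹ = [-533/2225 -302/2225; 529/11125 -4364/11125; -1002/11125 -2043/11125]
x' = x̄ + K·y = [17481/2225, 38352/11125, -85401/11125]
P' = (I − K·H)·P̄ = [512/89 6246/2225 -11888/2225; 6246/2225 18877/11125 -29026/11125; -11888/2225 -29026/11125 62138/11125]

x' = [17481/2225, 38352/11125, -85401/11125]
P' = [512/89 6246/2225 -11888/2225; 6246/2225 18877/11125 -29026/11125; -11888/2225 -29026/11125 62138/11125]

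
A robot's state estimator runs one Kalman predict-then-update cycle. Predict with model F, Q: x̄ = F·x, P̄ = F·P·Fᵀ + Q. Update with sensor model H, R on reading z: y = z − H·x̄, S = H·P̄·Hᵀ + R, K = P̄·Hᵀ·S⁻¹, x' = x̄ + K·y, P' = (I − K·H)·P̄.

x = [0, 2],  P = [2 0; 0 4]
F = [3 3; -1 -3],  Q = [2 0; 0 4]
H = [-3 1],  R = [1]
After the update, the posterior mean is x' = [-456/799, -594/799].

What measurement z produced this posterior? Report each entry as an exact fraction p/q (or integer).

z = [1]

x̄ = F·x = [6, -6]
P̄ = F·P·Fᵀ + Q = [56 -42; -42 42]
S = H·P̄·Hᵀ + R = [799]
K = P̄·Hᵀ·S⁻¹ = [-210/799; 168/799]
x' − x̄ = [-5250/799, 4200/799] = K·y
y = (KᵀK)⁻¹·Kᵀ·(x' − x̄) = [25]
z = y + H·x̄ = [25] + [-24] = [1]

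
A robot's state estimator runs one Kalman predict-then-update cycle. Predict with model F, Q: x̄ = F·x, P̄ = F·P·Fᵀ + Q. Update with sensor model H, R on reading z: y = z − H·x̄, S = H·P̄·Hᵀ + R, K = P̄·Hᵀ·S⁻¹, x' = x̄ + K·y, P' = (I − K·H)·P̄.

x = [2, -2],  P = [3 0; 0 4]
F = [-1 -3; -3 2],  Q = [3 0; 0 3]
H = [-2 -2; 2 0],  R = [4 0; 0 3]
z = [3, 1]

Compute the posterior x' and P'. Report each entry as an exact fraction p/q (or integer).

x̄ = F·x = [4, -10]
P̄ = F·P·Fᵀ + Q = [42 -15; -15 46]
y = z − H·x̄ = [-9, -7]
S = H·P̄·Hᵀ + R = [236 -108; -108 171]
K = P̄·Hᵀ·S⁻¹ = [-9/1594 1166/2391; -769/1594 -1148/2391]
x' = x̄ + K·y = [3047/4782, -10985/4782]
P' = (I − K·H)·P̄ = [583/797 -574/797; -574/797 1343/797]

x' = [3047/4782, -10985/4782]
P' = [583/797 -574/797; -574/797 1343/797]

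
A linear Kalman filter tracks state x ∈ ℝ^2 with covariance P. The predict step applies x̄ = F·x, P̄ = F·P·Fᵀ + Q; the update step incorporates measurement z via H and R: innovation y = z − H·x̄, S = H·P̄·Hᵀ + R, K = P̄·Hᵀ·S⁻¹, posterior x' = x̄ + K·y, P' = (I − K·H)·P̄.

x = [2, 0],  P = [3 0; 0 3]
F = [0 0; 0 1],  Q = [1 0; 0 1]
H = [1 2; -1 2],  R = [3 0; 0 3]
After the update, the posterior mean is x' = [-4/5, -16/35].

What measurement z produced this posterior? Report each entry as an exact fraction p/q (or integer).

x̄ = F·x = [0, 0]
P̄ = F·P·Fᵀ + Q = [1 0; 0 4]
S = H·P̄·Hᵀ + R = [20 15; 15 20]
K = P̄·Hᵀ·S⁻¹ = [1/5 -1/5; 8/35 8/35]
x' − x̄ = [-4/5, -16/35] = K·y
y = (KᵀK)⁻¹·Kᵀ·(x' − x̄) = [-3, 1]
z = y + H·x̄ = [-3, 1] + [0, 0] = [-3, 1]

z = [-3, 1]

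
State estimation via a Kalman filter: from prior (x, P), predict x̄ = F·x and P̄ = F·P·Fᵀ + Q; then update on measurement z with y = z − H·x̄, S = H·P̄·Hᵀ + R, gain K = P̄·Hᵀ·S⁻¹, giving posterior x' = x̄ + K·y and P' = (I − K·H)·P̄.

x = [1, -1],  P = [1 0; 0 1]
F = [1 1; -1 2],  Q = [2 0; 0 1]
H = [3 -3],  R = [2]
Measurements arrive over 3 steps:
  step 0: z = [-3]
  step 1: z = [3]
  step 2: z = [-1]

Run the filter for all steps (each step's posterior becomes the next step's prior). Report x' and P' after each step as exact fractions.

step 0: x̄ = F·x = [0, -3]
step 0: P̄ = F·P·Fᵀ + Q = [4 1; 1 6]
step 0: y = z − H·x̄ = [-12]
step 0: S = H·P̄·Hᵀ + R = [74]
step 0: K = P̄·Hᵀ·S⁻¹ = [9/74; -15/74]
step 0: x' = x̄ + K·y = [-54/37, -21/37]
step 0: P' = (I − K·H)·P̄ = [215/74 209/74; 209/74 219/74]
step 1: x̄ = F·x = [-75/37, 12/37]
step 1: P̄ = F·P·Fᵀ + Q = [500/37 216/37; 216/37 329/74]
step 1: y = z − H·x̄ = [372/37]
step 1: S = H·P̄·Hᵀ + R = [4333/74]
step 1: K = P̄·Hᵀ·S⁻¹ = [1704/4333; 309/4333]
step 1: x' = x̄ + K·y = [8349/4333, 4512/4333]
step 1: P' = (I − K·H)·P̄ = [19316/4333 18180/4333; 18180/4333 17974/4333]
step 2: x̄ = F·x = [12861/4333, 675/4333]
step 2: P̄ = F·P·Fᵀ + Q = [82316/4333 34812/4333; 34812/4333 22825/4333]
step 2: y = z − H·x̄ = [-40891/4333]
step 2: S = H·P̄·Hᵀ + R = [328319/4333]
step 2: K = P̄·Hᵀ·S⁻¹ = [142512/328319; 35961/328319]
step 2: x' = x̄ + K·y = [-933/827, -726/827]
step 2: P' = (I − K·H)·P̄ = [1550020/328319 1455012/328319; 1455012/328319 1431038/328319]

step 0: x' = [-54/37, -21/37], P' = [215/74 209/74; 209/74 219/74]
step 1: x' = [8349/4333, 4512/4333], P' = [19316/4333 18180/4333; 18180/4333 17974/4333]
step 2: x' = [-933/827, -726/827], P' = [1550020/328319 1455012/328319; 1455012/328319 1431038/328319]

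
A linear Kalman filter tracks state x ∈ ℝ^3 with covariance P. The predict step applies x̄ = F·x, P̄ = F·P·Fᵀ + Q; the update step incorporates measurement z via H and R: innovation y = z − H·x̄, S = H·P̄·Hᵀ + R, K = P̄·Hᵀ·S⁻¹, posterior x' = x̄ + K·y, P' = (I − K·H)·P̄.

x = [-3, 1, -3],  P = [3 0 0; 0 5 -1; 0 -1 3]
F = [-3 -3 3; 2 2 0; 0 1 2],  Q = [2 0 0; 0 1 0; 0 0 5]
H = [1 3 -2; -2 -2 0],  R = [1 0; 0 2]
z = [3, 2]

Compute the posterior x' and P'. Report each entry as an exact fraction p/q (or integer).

x' = [7501/5173, -13264/5173, -23417/5173]
P' = [77912/5173 -74637/5173 -71982/5173; -74637/5173 73914/5173 72546/5173; -71982/5173 72546/5173 73098/5173]

x̄ = F·x = [-3, -4, -5]
P̄ = F·P·Fᵀ + Q = [119 -54 6; -54 33 6; 6 6 18]
y = z − H·x̄ = [8, -12]
S = H·P̄·Hᵀ + R = [69 44; 44 178]
K = P̄·Hᵀ·S⁻¹ = [-2035/5173 -3275/5173; 2013/5173 723/5173; -540/5173 -564/5173]
x' = x̄ + K·y = [7501/5173, -13264/5173, -23417/5173]
P' = (I − K·H)·P̄ = [77912/5173 -74637/5173 -71982/5173; -74637/5173 73914/5173 72546/5173; -71982/5173 72546/5173 73098/5173]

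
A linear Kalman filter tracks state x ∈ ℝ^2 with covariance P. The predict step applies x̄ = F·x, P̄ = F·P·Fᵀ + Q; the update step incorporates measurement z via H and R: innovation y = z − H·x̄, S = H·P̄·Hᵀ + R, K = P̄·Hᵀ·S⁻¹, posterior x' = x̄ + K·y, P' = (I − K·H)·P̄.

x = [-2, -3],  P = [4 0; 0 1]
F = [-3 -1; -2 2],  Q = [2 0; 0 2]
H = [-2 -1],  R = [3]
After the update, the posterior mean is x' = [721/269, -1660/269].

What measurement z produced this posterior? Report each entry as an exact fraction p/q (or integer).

x̄ = F·x = [9, -2]
P̄ = F·P·Fᵀ + Q = [39 22; 22 22]
S = H·P̄·Hᵀ + R = [269]
K = P̄·Hᵀ·S⁻¹ = [-100/269; -66/269]
x' − x̄ = [-1700/269, -1122/269] = K·y
y = (KᵀK)⁻¹·Kᵀ·(x' − x̄) = [17]
z = y + H·x̄ = [17] + [-16] = [1]

z = [1]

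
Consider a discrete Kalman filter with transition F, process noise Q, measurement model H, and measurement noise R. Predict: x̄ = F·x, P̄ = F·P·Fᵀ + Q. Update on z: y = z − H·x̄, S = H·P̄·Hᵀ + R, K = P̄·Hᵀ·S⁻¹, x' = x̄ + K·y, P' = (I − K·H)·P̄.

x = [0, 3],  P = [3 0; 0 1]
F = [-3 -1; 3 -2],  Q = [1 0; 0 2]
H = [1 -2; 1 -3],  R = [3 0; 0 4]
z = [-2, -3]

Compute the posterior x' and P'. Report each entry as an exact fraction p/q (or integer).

x̄ = F·x = [-3, -6]
P̄ = F·P·Fᵀ + Q = [29 -25; -25 33]
y = z − H·x̄ = [-11, -18]
S = H·P̄·Hᵀ + R = [264 352; 352 480]
K = P̄·Hᵀ·S⁻¹ = [41/88 -1/8; -1/88 -1/4]
x' = x̄ + K·y = [-47/8, -11/8]
P' = (I − K·H)·P̄ = [457/88 167/88; 167/88 85/88]

x' = [-47/8, -11/8]
P' = [457/88 167/88; 167/88 85/88]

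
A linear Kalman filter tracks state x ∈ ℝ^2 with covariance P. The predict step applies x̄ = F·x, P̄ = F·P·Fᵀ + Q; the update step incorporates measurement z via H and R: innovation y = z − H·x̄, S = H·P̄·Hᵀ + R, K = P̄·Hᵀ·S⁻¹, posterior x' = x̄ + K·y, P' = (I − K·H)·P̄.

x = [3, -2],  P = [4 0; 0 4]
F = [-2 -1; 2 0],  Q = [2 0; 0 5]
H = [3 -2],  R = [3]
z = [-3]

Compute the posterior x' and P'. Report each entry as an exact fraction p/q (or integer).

x̄ = F·x = [-4, 6]
P̄ = F·P·Fᵀ + Q = [22 -16; -16 21]
y = z − H·x̄ = [21]
S = H·P̄·Hᵀ + R = [477]
K = P̄·Hᵀ·S⁻¹ = [98/477; -10/53]
x' = x̄ + K·y = [50/159, 108/53]
P' = (I − K·H)·P̄ = [890/477 132/53; 132/53 213/53]

x' = [50/159, 108/53]
P' = [890/477 132/53; 132/53 213/53]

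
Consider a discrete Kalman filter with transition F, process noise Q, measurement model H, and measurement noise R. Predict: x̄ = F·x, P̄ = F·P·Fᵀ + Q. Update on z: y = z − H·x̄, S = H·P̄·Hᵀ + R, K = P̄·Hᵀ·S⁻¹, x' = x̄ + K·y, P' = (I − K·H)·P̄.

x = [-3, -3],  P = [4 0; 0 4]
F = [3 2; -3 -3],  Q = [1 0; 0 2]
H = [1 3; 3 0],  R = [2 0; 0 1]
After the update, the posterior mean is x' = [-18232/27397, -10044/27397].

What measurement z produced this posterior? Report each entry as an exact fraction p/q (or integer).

x̄ = F·x = [-15, 18]
P̄ = F·P·Fᵀ + Q = [53 -60; -60 74]
S = H·P̄·Hᵀ + R = [361 -381; -381 478]
K = P̄·Hᵀ·S⁻¹ = [-127/27397 9012/27397; 8856/27397 -3258/27397]
x' − x̄ = [392723/27397, -503190/27397] = K·y
y = (KᵀK)⁻¹·Kᵀ·(x' − x̄) = [-41, 43]
z = y + H·x̄ = [-41, 43] + [39, -45] = [-2, -2]

z = [-2, -2]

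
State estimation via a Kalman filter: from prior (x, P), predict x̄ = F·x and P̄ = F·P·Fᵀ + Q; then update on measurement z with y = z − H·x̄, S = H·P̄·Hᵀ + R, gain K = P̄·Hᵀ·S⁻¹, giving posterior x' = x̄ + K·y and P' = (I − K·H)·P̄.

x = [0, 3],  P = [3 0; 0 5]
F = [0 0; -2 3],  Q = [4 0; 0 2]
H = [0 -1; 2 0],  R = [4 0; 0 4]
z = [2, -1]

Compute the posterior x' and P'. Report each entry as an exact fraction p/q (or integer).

x̄ = F·x = [0, 9]
P̄ = F·P·Fᵀ + Q = [4 0; 0 59]
y = z − H·x̄ = [11, -1]
S = H·P̄·Hᵀ + R = [63 0; 0 20]
K = P̄·Hᵀ·S⁻¹ = [0 2/5; -59/63 0]
x' = x̄ + K·y = [-2/5, -82/63]
P' = (I − K·H)·P̄ = [4/5 0; 0 236/63]

x' = [-2/5, -82/63]
P' = [4/5 0; 0 236/63]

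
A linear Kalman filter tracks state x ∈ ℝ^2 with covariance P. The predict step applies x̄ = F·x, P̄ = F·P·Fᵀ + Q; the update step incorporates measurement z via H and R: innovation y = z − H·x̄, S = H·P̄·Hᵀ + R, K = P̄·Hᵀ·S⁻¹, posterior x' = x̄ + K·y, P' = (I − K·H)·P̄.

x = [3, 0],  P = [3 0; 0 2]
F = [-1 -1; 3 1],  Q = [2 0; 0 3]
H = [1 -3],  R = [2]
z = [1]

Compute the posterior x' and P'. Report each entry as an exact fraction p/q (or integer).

x' = [151/363, -50/363]
P' = [941/363 287/363; 287/363 167/363]

x̄ = F·x = [-3, 9]
P̄ = F·P·Fᵀ + Q = [7 -11; -11 32]
y = z − H·x̄ = [31]
S = H·P̄·Hᵀ + R = [363]
K = P̄·Hᵀ·S⁻¹ = [40/363; -107/363]
x' = x̄ + K·y = [151/363, -50/363]
P' = (I − K·H)·P̄ = [941/363 287/363; 287/363 167/363]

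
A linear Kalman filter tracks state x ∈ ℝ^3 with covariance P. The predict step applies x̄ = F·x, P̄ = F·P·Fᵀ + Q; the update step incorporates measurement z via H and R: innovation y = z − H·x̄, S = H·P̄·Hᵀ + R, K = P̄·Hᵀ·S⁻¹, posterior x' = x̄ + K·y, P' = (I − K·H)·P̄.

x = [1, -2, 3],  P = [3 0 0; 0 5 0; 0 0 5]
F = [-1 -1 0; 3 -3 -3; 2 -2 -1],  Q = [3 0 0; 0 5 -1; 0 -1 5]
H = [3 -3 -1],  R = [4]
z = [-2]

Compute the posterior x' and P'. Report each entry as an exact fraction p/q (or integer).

x̄ = F·x = [1, 0, 3]
P̄ = F·P·Fᵀ + Q = [11 6 4; 6 122 62; 4 62 42]
y = z − H·x̄ = [-2]
S = H·P̄·Hᵀ + R = [1483]
K = P̄·Hᵀ·S⁻¹ = [11/1483; -410/1483; -216/1483]
x' = x̄ + K·y = [1461/1483, 820/1483, 4881/1483]
P' = (I − K·H)·P̄ = [16192/1483 13408/1483 8308/1483; 13408/1483 12826/1483 3386/1483; 8308/1483 3386/1483 15630/1483]

x' = [1461/1483, 820/1483, 4881/1483]
P' = [16192/1483 13408/1483 8308/1483; 13408/1483 12826/1483 3386/1483; 8308/1483 3386/1483 15630/1483]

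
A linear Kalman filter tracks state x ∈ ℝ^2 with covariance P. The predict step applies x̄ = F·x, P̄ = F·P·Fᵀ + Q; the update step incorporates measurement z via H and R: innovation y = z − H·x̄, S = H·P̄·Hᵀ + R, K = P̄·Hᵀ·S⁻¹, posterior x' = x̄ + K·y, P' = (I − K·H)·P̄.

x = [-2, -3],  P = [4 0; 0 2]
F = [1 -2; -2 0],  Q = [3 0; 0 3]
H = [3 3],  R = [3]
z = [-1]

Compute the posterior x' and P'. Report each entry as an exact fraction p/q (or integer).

x' = [9/11, -1]
P' = [678/55 -61/5; -61/5 62/5]

x̄ = F·x = [4, 4]
P̄ = F·P·Fᵀ + Q = [15 -8; -8 19]
y = z − H·x̄ = [-25]
S = H·P̄·Hᵀ + R = [165]
K = P̄·Hᵀ·S⁻¹ = [7/55; 1/5]
x' = x̄ + K·y = [9/11, -1]
P' = (I − K·H)·P̄ = [678/55 -61/5; -61/5 62/5]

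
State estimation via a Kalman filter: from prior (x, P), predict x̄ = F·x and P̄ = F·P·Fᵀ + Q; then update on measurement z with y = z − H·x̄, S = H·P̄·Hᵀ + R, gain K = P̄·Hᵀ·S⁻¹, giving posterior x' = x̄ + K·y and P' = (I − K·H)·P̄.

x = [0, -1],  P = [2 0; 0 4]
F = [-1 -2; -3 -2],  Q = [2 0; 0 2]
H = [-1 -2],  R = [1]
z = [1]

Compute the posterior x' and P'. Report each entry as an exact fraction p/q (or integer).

x' = [58/253, -152/253]
P' = [964/253 -450/253; -450/253 272/253]

x̄ = F·x = [2, 2]
P̄ = F·P·Fᵀ + Q = [20 22; 22 36]
y = z − H·x̄ = [7]
S = H·P̄·Hᵀ + R = [253]
K = P̄·Hᵀ·S⁻¹ = [-64/253; -94/253]
x' = x̄ + K·y = [58/253, -152/253]
P' = (I − K·H)·P̄ = [964/253 -450/253; -450/253 272/253]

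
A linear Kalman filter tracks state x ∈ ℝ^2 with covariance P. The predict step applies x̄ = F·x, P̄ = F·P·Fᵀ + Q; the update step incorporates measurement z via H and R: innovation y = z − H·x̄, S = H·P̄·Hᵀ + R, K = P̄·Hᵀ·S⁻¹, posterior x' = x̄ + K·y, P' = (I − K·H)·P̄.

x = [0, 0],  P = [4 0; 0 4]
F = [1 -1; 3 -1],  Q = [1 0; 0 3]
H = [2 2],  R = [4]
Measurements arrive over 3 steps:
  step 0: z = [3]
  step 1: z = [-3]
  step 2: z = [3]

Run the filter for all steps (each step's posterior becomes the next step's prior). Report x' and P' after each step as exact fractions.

step 0: x' = [15/34, 177/170], P' = [28/17 -23/17; -23/17 174/85]
step 1: x' = [-10221/10402, -5181/10402], P' = [5164/5201 -3481/5201; -3481/5201 6914/5201]
step 2: x' = [20655/22586, 178683/383962], P' = [11140/11293 -7577/11293; -7577/11293 255018/191981]

step 0: x̄ = F·x = [0, 0]
step 0: P̄ = F·P·Fᵀ + Q = [9 16; 16 43]
step 0: y = z − H·x̄ = [3]
step 0: S = H·P̄·Hᵀ + R = [340]
step 0: K = P̄·Hᵀ·S⁻¹ = [5/34; 59/170]
step 0: x' = x̄ + K·y = [15/34, 177/170]
step 0: P' = (I − K·H)·P̄ = [28/17 -23/17; -23/17 174/85]
step 1: x̄ = F·x = [-3/5, 24/85]
step 1: P̄ = F·P·Fᵀ + Q = [37/5 62/5; 62/5 2379/85]
step 1: y = z − H·x̄ = [-201/85]
step 1: S = H·P̄·Hᵀ + R = [20804/85]
step 1: K = P̄·Hᵀ·S⁻¹ = [1683/10402; 3433/10402]
step 1: x' = x̄ + K·y = [-10221/10402, -5181/10402]
step 1: P' = (I − K·H)·P̄ = [5164/5201 -3481/5201; -3481/5201 6914/5201]
step 2: x̄ = F·x = [-360/743, -12741/5201]
step 2: P̄ = F·P·Fᵀ + Q = [3463/743 5190/743; 5190/743 89879/5201]
step 2: y = z − H·x̄ = [46125/5201]
step 2: S = H·P̄·Hᵀ + R = [767924/5201]
step 2: K = P̄·Hᵀ·S⁻¹ = [3563/22586; 126209/383962]
step 2: x' = x̄ + K·y = [20655/22586, 178683/383962]
step 2: P' = (I − K·H)·P̄ = [11140/11293 -7577/11293; -7577/11293 255018/191981]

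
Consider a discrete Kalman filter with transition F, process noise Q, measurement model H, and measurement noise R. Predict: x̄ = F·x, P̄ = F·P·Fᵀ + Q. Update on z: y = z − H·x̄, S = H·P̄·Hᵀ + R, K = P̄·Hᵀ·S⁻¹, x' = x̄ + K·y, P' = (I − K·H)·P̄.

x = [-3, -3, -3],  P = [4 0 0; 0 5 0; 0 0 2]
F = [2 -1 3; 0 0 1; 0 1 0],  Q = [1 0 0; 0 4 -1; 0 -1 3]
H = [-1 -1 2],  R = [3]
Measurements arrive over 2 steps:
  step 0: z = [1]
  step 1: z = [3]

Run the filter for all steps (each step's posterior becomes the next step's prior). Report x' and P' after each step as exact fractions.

step 0: x̄ = F·x = [-12, -3, -3]
step 0: P̄ = F·P·Fᵀ + Q = [40 6 -5; 6 6 -1; -5 -1 8]
step 0: y = z − H·x̄ = [-8]
step 0: S = H·P̄·Hᵀ + R = [117]
step 0: K = P̄·Hᵀ·S⁻¹ = [-56/117; -14/117; 22/117]
step 0: x' = x̄ + K·y = [-956/117, -239/117, -527/117]
step 0: P' = (I − K·H)·P̄ = [1544/117 -82/117 647/117; -82/117 506/117 191/117; 647/117 191/117 452/117]
step 1: x̄ = F·x = [-3254/117, -527/117, -239/117]
step 1: P̄ = F·P·Fᵀ + Q = [17813/117 2459/117 -97/117; 2459/117 920/117 74/117; -97/117 74/117 857/117]
step 1: y = z − H·x̄ = [-328/13]
step 1: S = H·P̄·Hᵀ + R = [3058/13]
step 1: K = P̄·Hᵀ·S⁻¹ = [-1137/1529; -359/3058; 193/3058]
step 1: x' = x̄ + K·y = [-124534/13761, -21223/13761, -50023/13761]
step 1: P' = (I − K·H)·P̄ = [305095/13761 6628/13761 140512/13761; 6628/13761 127187/27522 65375/27522; 140512/13761 65375/27522 175805/27522]

step 0: x' = [-956/117, -239/117, -527/117], P' = [1544/117 -82/117 647/117; -82/117 506/117 191/117; 647/117 191/117 452/117]
step 1: x' = [-124534/13761, -21223/13761, -50023/13761], P' = [305095/13761 6628/13761 140512/13761; 6628/13761 127187/27522 65375/27522; 140512/13761 65375/27522 175805/27522]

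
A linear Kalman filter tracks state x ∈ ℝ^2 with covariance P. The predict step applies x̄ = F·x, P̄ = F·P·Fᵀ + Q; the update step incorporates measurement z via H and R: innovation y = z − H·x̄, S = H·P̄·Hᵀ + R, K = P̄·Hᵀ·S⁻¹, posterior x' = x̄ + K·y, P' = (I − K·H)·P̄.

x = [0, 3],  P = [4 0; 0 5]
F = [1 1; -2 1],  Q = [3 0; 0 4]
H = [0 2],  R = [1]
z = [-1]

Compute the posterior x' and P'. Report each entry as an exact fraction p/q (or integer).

x' = [345/101, -47/101]
P' = [1176/101 -3/101; -3/101 25/101]

x̄ = F·x = [3, 3]
P̄ = F·P·Fᵀ + Q = [12 -3; -3 25]
y = z − H·x̄ = [-7]
S = H·P̄·Hᵀ + R = [101]
K = P̄·Hᵀ·S⁻¹ = [-6/101; 50/101]
x' = x̄ + K·y = [345/101, -47/101]
P' = (I − K·H)·P̄ = [1176/101 -3/101; -3/101 25/101]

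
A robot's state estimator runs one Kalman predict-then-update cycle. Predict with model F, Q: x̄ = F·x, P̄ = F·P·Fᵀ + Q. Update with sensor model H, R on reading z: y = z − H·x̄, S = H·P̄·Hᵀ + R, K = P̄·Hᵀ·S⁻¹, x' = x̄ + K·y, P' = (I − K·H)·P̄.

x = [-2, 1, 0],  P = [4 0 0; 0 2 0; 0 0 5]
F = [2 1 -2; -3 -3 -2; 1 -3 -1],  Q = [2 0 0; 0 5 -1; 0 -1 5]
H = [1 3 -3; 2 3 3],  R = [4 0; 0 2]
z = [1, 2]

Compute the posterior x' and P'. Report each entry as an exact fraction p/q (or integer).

x' = [-28773/395263, 220725/395263, 56461/395263]
P' = [12105340/395263 -6065266/395263 -1983318/395263; -6065266/395263 3104533/395263 972087/395263; -1983318/395263 972087/395263 390281/395263]

x̄ = F·x = [-3, 3, -5]
P̄ = F·P·Fᵀ + Q = [40 -10 12; -10 79 15; 12 15 32]
y = z − H·x̄ = [-20, 14]
S = H·P̄·Hᵀ + R = [641 377; 377 1455]
K = P̄·Hᵀ·S⁻¹ = [-35126/395263 32464/395263; 83018/395263 49664/395263; -59475/395263 60234/395263]
x' = x̄ + K·y = [-28773/395263, 220725/395263, 56461/395263]
P' = (I − K·H)·P̄ = [12105340/395263 -6065266/395263 -1983318/395263; -6065266/395263 3104533/395263 972087/395263; -1983318/395263 972087/395263 390281/395263]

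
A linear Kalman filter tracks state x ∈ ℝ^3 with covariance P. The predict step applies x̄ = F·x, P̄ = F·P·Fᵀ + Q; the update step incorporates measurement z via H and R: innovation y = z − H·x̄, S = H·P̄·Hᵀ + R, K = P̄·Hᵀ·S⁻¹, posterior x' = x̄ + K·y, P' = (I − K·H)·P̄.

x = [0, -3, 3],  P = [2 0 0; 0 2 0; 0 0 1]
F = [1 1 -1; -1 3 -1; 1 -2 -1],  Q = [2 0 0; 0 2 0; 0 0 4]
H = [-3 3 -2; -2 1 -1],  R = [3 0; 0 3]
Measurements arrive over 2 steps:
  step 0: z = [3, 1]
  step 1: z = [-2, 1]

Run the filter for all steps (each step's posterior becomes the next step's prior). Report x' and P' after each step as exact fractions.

step 0: x̄ = F·x = [-6, -12, 3]
step 0: P̄ = F·P·Fᵀ + Q = [7 5 -1; 5 23 -13; -1 -13 15]
step 0: y = z − H·x̄ = [27, 4]
step 0: S = H·P̄·Hᵀ + R = [387 154; 154 71]
step 0: K = P̄·Hᵀ·S⁻¹ = [948/3761 -2480/3761; 1676/3761 -2258/3761; -682/3761 102/3761]
step 0: x' = x̄ + K·y = [-6890/3761, -8912/3761, -6723/3761]
step 0: P' = (I − K·H)·P̄ = [10279/3761 7445/3761 -5673/3761; 7445/3761 11131/3761 3015/3761; -5673/3761 3015/3761 14055/3761]
step 1: x̄ = F·x = [-9079/3761, -13123/3761, 17657/3761]
step 1: P̄ = F·P·Fᵀ + Q = [63193/3761 39999/3761 8988/3761; 39999/3761 57929/3761 -28800/3761; 8988/3761 -28800/3761 77528/3761]
step 1: y = z − H·x̄ = [39924/3761, 16383/3761]
step 1: S = H·P̄·Hᵀ + R = [1144967/3761 554926/3761; 554926/3761 333068/3761]
step 1: K = P̄·Hᵀ·S⁻¹ = [3159173/9759240 -16116197/19518480; 4435687/9759240 -14386183/19518480; -37709/135545 24481/271090]
step 1: x' = x̄ + K·y = [-16749649/6506160, -12199691/6506160, 578761/271090]
step 1: P' = (I − K·H)·P̄ = [66357553/19518480 49294667/19518480 -487109/271090; 49294667/19518480 63636553/19518480 113969/271090; -487109/271090 113969/271090 507372/135545]

step 0: x' = [-6890/3761, -8912/3761, -6723/3761], P' = [10279/3761 7445/3761 -5673/3761; 7445/3761 11131/3761 3015/3761; -5673/3761 3015/3761 14055/3761]
step 1: x' = [-16749649/6506160, -12199691/6506160, 578761/271090], P' = [66357553/19518480 49294667/19518480 -487109/271090; 49294667/19518480 63636553/19518480 113969/271090; -487109/271090 113969/271090 507372/135545]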